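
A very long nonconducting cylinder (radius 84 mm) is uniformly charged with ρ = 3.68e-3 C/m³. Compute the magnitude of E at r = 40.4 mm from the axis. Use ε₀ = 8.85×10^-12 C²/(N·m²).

Take a coaxial cylindrical Gaussian surface of radius r = 40.4 mm and length L (r < R).
Charge inside radius r per length L is ρ·πr²·L, so λ_enc = ρπr² = 1.887×10^-5 C/m.
Gauss's law: E·2πrL = λ_enc L/ε₀.
E = |λ_enc|/(2πε₀r) = (1.887e-5)/(2π·8.85×10^-12·0.0404) = 8.40×10^6 N/C.

|E| = 8.40×10^6 N/C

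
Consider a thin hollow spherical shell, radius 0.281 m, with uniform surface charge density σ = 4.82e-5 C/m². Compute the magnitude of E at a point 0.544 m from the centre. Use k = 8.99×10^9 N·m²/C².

Symmetry ⇒ E = E(r) r̂. Gaussian sphere of radius r = 0.544 m (r > 0.281 m).
The entire shell is enclosed: Q_enc = σ·4πR² = (4.82×10^-5)·4π·(0.281)² = 4.783e-5 C.
Since E is radial and uniform over the Gaussian sphere, Φ = E·4πr² = Q_enc/ε₀.
E = k|Q_enc|/r² = (8.99×10^9)(4.783×10^-5)/(0.544)² = 1.45e6 N/C.

|E| = 1.45×10^6 V/m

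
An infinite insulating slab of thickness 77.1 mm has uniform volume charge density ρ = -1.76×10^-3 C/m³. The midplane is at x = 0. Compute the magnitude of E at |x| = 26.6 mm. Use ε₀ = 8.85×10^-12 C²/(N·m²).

By symmetry E is perpendicular to the slab. A Gaussian pillbox from −26.6 mm to +26.6 mm (face area A) lies entirely within the slab.
Q_enc = ρ·(2x)·A and flux = 2EA, so 2EA = 2ρxA/ε₀ ⇒ E = |ρ|x/ε₀.
E = (1.76×10^-3)(0.0266)/(8.85×10^-12) = 5.29e6 N/C.

E = 5.29e6 N/C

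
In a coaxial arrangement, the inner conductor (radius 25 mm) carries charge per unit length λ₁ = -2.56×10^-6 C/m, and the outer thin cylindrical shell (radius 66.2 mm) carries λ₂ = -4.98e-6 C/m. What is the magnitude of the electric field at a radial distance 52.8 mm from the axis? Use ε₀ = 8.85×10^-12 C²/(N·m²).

E = 8.72e5 V/m

By cylindrical symmetry E is radial; use a coaxial Gaussian cylinder of radius 52.8 mm and length L (between the conductors, 25 mm < r < 66.2 mm).
The shell at 66.2 mm lies outside the Gaussian surface, so λ_enc = λ₁ = -2.56×10^-6 C/m.
Gauss's law: E·2πrL = λ_enc L/ε₀.
E = |λ_enc|/(2πε₀r) = (2.56×10^-6)/(2π·8.85×10^-12·0.0528) = 8.72×10^5 N/C.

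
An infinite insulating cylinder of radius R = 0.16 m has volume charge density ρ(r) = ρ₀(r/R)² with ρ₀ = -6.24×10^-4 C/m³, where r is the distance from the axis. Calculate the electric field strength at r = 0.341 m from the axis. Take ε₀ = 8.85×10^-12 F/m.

E ≈ 1.32×10^6 N/C

By cylindrical symmetry E is radial; use a coaxial Gaussian cylinder of radius 0.341 m and length L (r > R, full charge per length enclosed).
λ_enc = 2π ∫₀^R ρ₀(r'/R)^2 r' dr' = 2πρ₀R²/4 = -2.509e-5 C/m.
By Gauss's law (flux through the curved wall only), E·2πrL = λ_enc L/ε₀.
E = |λ_enc|/(2πε₀r) = (2.509e-5)/(2π·8.85×10^-12·0.341) = 1.32×10^6 N/C.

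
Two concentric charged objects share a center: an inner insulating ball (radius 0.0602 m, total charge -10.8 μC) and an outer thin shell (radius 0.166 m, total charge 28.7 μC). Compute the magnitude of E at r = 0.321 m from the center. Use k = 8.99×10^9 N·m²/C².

E = 1.56×10^6 N/C

Symmetry ⇒ E = E(r) r̂. Gaussian sphere of radius r = 0.321 m (r > 0.166 m, enclosing both).
Q_enc = (-10.8 μC) + (28.7 μC) = 1.79×10^-5 C.
Applying ∮E·dA = Q_enc/ε₀ with Φ = E(4πr²):
E = k|Q_enc|/r² = (8.99×10^9)(1.79×10^-5)/(0.321)² = 1.56×10^6 N/C.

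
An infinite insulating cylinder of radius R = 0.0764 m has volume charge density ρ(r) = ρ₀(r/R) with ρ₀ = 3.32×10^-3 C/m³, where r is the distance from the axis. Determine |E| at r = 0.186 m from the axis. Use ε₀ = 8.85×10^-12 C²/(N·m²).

E ≈ 3.92×10^6 N/C

Coaxial Gaussian cylinder, radius r = 0.186 m, length L (r > R, full charge per length enclosed).
λ_enc = 2π ∫₀^R ρ₀(r'/R)^1 r' dr' = 2πρ₀R²/3 = 4.059e-5 C/m.
By Gauss's law (flux through the curved wall only), E·2πrL = λ_enc L/ε₀.
E = |λ_enc|/(2πε₀r) = (4.059e-5)/(2π·8.85×10^-12·0.186) = 3.92×10^6 N/C.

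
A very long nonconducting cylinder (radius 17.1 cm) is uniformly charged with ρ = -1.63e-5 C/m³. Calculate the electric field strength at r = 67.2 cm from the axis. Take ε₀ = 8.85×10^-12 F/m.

Take a coaxial cylindrical Gaussian surface of radius r = 67.2 cm and length L (r > 17.1 cm, full cross-section enclosed).
λ_enc = ρ·πR² = (-1.63×10^-5)π(0.171)² = -1.497×10^-6 C/m.
Applying ∮E·dA = Q_enc/ε₀ with the end caps contributing no flux:
E = |λ_enc|/(2πε₀r) = (1.497×10^-6)/(2π·8.85×10^-12·0.672) = 4.01×10^4 N/C.

E = 4.01e4 N/C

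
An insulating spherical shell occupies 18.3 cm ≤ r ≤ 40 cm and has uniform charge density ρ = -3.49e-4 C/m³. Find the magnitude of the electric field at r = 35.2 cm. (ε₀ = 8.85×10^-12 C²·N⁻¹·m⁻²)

By spherical symmetry E is radial; choose a Gaussian sphere of radius r = 35.2 cm (within the shell material, 18.3 cm < r < 40 cm).
Enclosed charge is the volume from a to r: Q_enc = (4π/3)ρ(r³ − a³) = -5.48×10^-5 C.
By Gauss's law, ∮E·dA = E·4πr² = Q_enc/ε₀.
E = |Q_enc|/(4πε₀r²) = (5.48e-5)/(4π·8.85×10^-12·(0.352)²) = 3.98×10^6 N/C.

E ≈ 3.98e6 N/C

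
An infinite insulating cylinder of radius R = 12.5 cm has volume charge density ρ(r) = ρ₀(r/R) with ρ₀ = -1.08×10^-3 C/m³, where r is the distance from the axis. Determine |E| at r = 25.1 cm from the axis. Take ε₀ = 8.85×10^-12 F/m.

Take a coaxial cylindrical Gaussian surface of radius r = 25.1 cm and length L (r > R, full charge per length enclosed).
λ_enc = 2π ∫₀^R ρ₀(r'/R)^1 r' dr' = 2πρ₀R²/3 = -3.534×10^-5 C/m.
Gauss's law: E·2πrL = λ_enc L/ε₀.
E = |λ_enc|/(2πε₀r) = (3.534e-5)/(2π·8.85×10^-12·0.251) = 2.53×10^6 N/C.

E = 2.53×10^6 N/C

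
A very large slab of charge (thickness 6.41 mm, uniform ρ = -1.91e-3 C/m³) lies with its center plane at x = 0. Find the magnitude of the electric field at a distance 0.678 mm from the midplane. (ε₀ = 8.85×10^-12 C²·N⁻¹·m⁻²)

By symmetry E is perpendicular to the slab. A Gaussian pillbox from −0.678 mm to +0.678 mm (face area A) lies entirely within the slab.
Q_enc = ρ·(2x)·A and flux = 2EA, so 2EA = 2ρxA/ε₀ ⇒ E = |ρ|x/ε₀.
E = (1.91e-3)(0.000678)/(8.85×10^-12) = 1.46×10^5 N/C.

|E| ≈ 1.46×10^5 V/m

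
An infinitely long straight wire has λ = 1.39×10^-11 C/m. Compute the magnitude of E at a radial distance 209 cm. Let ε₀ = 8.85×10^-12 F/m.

E ≈ 0.12 V/m

Take a coaxial cylindrical Gaussian surface of radius r = 209 cm and length L.
Q_enc = λL, so λ_enc = 1.39×10^-11 C/m.
Gauss's law: E·2πrL = λ_enc L/ε₀.
E = |λ_enc|/(2πε₀r) = (1.39×10^-11)/(2π·8.85×10^-12·2.09) = 0.12 N/C.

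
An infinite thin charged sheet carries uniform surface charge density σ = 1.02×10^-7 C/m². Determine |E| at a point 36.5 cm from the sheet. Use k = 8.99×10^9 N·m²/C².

By planar symmetry E is perpendicular to the sheet and uniform; use a Gaussian pillbox with flat faces of area A on each side of the sheet.
Flux Φ = 2EA and Q_enc = σA, so 2EA = σA/ε₀ ⇒ E = |σ|/(2ε₀), independent of distance.
E = 2πk|σ| = 2π(8.99×10^9)(1.02e-7) = 5.76×10^3 N/C.

E = 5.76×10^3 N/C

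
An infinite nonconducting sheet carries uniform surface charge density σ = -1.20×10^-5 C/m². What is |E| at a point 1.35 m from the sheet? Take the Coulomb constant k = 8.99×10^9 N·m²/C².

6.78×10^5 V/m

The symmetry is planar: E is normal to the sheet and the same magnitude on both sides. Take a pillbox straddling the sheet with end-cap area A.
Only the two end caps contribute flux: Φ = 2EA. With Q_enc = σA, Gauss's law gives E = |σ|/(2ε₀).
E = 2πk|σ| = 2π(8.99×10^9)(1.20×10^-5) = 6.78e5 N/C.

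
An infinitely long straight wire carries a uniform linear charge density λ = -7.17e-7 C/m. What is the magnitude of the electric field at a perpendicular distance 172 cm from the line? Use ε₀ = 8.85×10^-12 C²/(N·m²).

E = 7.50e3 N/C

Coaxial Gaussian cylinder, radius r = 172 cm, length L.
Q_enc = λL, so λ_enc = -7.17×10^-7 C/m.
Gauss's law: E·2πrL = λ_enc L/ε₀.
E = |λ_enc|/(2πε₀r) = (7.17×10^-7)/(2π·8.85×10^-12·1.72) = 7.50×10^3 N/C.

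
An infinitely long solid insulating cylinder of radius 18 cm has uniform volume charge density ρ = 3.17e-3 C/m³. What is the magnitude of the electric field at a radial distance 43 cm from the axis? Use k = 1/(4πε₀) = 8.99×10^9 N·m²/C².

|E| ≈ 1.35×10^7 N/C

Choose a coaxial cylinder of radius r = 43 cm (arbitrary length L) as the Gaussian surface (r > 18 cm, full cross-section enclosed).
λ_enc = ρ·πR² = (3.17×10^-3)π(0.18)² = 3.227e-4 C/m.
Since E is radial and uniform over the curved surface, Φ = E·2πrL = Q_enc/ε₀ = λ_enc L/ε₀.
E = 2k|λ_enc|/r = 2(8.99×10^9)(3.227×10^-4)/(0.43) = 1.35×10^7 N/C.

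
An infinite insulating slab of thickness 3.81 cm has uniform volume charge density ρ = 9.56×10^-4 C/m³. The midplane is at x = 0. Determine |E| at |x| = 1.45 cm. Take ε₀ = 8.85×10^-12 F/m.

By symmetry E is perpendicular to the slab. A Gaussian pillbox from −1.45 cm to +1.45 cm (face area A) lies entirely within the slab.
Q_enc = ρ·(2x)·A and flux = 2EA, so 2EA = 2ρxA/ε₀ ⇒ E = |ρ|x/ε₀.
E = (9.56×10^-4)(0.0145)/(8.85×10^-12) = 1.57×10^6 N/C.

|E| = 1.57×10^6 V/m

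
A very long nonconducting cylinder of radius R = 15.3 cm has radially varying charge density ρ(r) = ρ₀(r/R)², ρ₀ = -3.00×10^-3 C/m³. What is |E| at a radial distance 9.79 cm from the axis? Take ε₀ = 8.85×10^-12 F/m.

|E| = 3.40×10^6 N/C

Take a coaxial cylindrical Gaussian surface of radius r = 9.79 cm and length L (r < R).
λ_enc = ∫₀^r ρ(r')·2πr' dr' = (2πρ₀/R²)·r^4/4 = -1.849×10^-5 C/m.
Applying ∮E·dA = Q_enc/ε₀ with the end caps contributing no flux:
E = |λ_enc|/(2πε₀r) = (1.849×10^-5)/(2π·8.85×10^-12·0.0979) = 3.40×10^6 N/C.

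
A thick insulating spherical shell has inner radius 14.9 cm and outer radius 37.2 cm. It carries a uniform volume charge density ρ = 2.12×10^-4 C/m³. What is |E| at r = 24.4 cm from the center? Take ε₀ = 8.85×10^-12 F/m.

|E| = 1.50×10^6 N/C

Take a concentric spherical Gaussian surface of radius r = 24.4 cm (within the shell material, 14.9 cm < r < 37.2 cm).
Only the shell between 14.9 cm and r is enclosed: Q_enc = ρ·(4π/3)(r³ − a³) = (2.12e-4)·(4π/3)·((0.244)³ − (0.149)³) = 9.963×10^-6 C.
Gauss's law: E·4πr² = Q_enc/ε₀.
E = |Q_enc|/(4πε₀r²) = (9.963e-6)/(4π·8.85×10^-12·(0.244)²) = 1.50e6 N/C.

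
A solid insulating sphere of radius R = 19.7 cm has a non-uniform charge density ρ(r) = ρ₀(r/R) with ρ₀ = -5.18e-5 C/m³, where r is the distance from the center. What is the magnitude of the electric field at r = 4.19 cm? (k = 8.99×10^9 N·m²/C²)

Take a concentric spherical Gaussian surface of radius r = 4.19 cm (r < R).
Q_enc = ∫₀^r ρ(r')·4πr'² dr' = (4πρ₀/R) ∫₀^r r'^3 dr' = 4πρ₀ r^4/(4·R) = -2.546×10^-9 C.
Applying ∮E·dA = Q_enc/ε₀ with Φ = E(4πr²):
E = k|Q_enc|/r² = (8.99×10^9)(2.546×10^-9)/(0.0419)² = 1.30e4 N/C.

|E| = 1.30×10^4 N/C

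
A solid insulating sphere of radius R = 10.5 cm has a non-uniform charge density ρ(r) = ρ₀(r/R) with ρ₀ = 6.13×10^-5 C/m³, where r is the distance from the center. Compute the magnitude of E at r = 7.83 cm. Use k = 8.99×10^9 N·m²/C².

E = 1.01×10^5 N/C

By spherical symmetry E is radial; choose a Gaussian sphere of radius r = 7.83 cm (r < R).
Q_enc = ∫₀^r ρ(r')·4πr'² dr' = (4πρ₀/R) ∫₀^r r'^3 dr' = 4πρ₀ r^4/(4·R) = 6.894e-8 C.
By Gauss's law, ∮E·dA = E·4πr² = Q_enc/ε₀.
E = k|Q_enc|/r² = (8.99×10^9)(6.894×10^-8)/(0.0783)² = 1.01e5 N/C.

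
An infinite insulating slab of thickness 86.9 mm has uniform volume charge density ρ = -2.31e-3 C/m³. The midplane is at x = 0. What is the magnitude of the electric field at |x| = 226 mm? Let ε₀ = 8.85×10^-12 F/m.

The point |x| = 226 mm lies outside the slab (half-thickness 0.04345 m). A symmetric pillbox spanning the full slab encloses Q_enc = ρ·d·A.
Flux = 2EA ⇒ E = |ρ|d/(2ε₀), independent of distance outside.
E = (2.31e-3)(0.0869)/(2·8.85×10^-12) = 1.13e7 N/C.

E = 1.13×10^7 V/m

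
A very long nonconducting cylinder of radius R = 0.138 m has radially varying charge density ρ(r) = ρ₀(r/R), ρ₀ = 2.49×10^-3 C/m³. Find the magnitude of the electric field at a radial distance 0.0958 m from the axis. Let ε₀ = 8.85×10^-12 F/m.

6.24×10^6 V/m

Take a coaxial cylindrical Gaussian surface of radius r = 0.0958 m and length L (r < R).
Integrating ρ over the cross-section to radius r: λ_enc = (2πρ₀/R) ∫₀^r r'^2 dr' = 2πρ₀ r^3/(3·R) = 3.323e-5 C/m.
Applying ∮E·dA = Q_enc/ε₀ with the end caps contributing no flux:
E = |λ_enc|/(2πε₀r) = (3.323×10^-5)/(2π·8.85×10^-12·0.0958) = 6.24×10^6 N/C.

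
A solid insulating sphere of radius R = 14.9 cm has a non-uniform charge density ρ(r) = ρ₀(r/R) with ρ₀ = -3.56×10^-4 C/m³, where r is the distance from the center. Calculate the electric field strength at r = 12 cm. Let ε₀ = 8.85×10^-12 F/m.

|E| = 9.72e5 N/C

By spherical symmetry E is radial; choose a Gaussian sphere of radius r = 12 cm (r < R).
Integrate the density: Q_enc = 4π ∫₀^r ρ₀(r'/R)^1 r'² dr' = 4πρ₀ r^4/(4·R) = -1.556×10^-6 C.
Since E is radial and uniform over the Gaussian sphere, Φ = E·4πr² = Q_enc/ε₀.
E = |Q_enc|/(4πε₀r²) = (1.556×10^-6)/(4π·8.85×10^-12·(0.12)²) = 9.72×10^5 N/C.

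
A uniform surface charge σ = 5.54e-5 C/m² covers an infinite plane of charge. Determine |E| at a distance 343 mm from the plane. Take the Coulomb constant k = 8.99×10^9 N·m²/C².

The symmetry is planar: E is normal to the sheet and the same magnitude on both sides. Take a pillbox straddling the sheet with end-cap area A.
Only the two end caps contribute flux: Φ = 2EA. With Q_enc = σA, Gauss's law gives E = |σ|/(2ε₀).
E = 2πk|σ| = 2π(8.99×10^9)(5.54e-5) = 3.13e6 N/C.

|E| ≈ 3.13e6 N/C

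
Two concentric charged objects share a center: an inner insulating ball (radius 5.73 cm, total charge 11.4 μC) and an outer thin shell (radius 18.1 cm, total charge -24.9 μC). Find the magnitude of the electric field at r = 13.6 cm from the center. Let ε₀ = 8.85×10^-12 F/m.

E = 5.54×10^6 V/m

Take a concentric spherical Gaussian surface of radius r = 13.6 cm (between the bodies, 5.73 cm < r < 18.1 cm).
The shell at 18.1 cm lies outside the Gaussian surface, so Q_enc = 11.4 μC = 1.14e-5 C.
Since E is radial and uniform over the Gaussian sphere, Φ = E·4πr² = Q_enc/ε₀.
E = |Q_enc|/(4πε₀r²) = (1.14×10^-5)/(4π·8.85×10^-12·(0.136)²) = 5.54×10^6 N/C.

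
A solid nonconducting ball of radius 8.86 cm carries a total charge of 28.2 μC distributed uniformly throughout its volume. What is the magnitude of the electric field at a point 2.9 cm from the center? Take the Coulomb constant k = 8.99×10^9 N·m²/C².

1.06×10^7 N/C

Symmetry ⇒ E = E(r) r̂. Gaussian sphere of radius r = 2.9 cm (r < R).
For a uniform sphere the enclosed fraction is (r/R)³, so Q_enc = (28.2 μC)(0.029/0.0886)³ = 9.889e-7 C.
By Gauss's law, ∮E·dA = E·4πr² = Q_enc/ε₀.
E = k|Q_enc|/r² = (8.99×10^9)(9.889e-7)/(0.029)² = 1.06×10^7 N/C.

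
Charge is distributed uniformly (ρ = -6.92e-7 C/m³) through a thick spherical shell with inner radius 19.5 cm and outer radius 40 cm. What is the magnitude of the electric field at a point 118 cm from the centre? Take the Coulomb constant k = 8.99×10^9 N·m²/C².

By spherical symmetry E is radial; choose a Gaussian sphere of radius r = 118 cm (r > 40 cm, enclosing the whole shell).
Q_enc = ρ·(4π/3)(b³ − a³) = (-6.92e-7)·(4π/3)·((0.4)³ − (0.195)³) = -1.64e-7 C.
Gauss's law: E·4πr² = Q_enc/ε₀.
E = k|Q_enc|/r² = (8.99×10^9)(1.64×10^-7)/(1.18)² = 1.06×10^3 N/C.

|E| = 1.06×10^3 N/C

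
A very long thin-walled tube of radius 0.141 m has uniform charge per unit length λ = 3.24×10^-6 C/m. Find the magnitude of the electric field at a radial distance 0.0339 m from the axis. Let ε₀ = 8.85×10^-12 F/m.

Choose a coaxial cylinder of radius r = 0.0339 m (arbitrary length L) as the Gaussian surface (r < 0.141 m, inside the shell).
No charge is enclosed, so Gauss's law gives E·2πrL = 0 ⇒ E = 0.

E = 0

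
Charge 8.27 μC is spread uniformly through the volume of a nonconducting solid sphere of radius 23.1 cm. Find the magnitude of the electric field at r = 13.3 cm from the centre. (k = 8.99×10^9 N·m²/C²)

By spherical symmetry E is radial; choose a Gaussian sphere of radius r = 13.3 cm (r < R).
For a uniform sphere the enclosed fraction is (r/R)³, so Q_enc = (8.27 μC)(0.133/0.231)³ = 1.578×10^-6 C.
Applying ∮E·dA = Q_enc/ε₀ with Φ = E(4πr²):
E = k|Q_enc|/r² = (8.99×10^9)(1.578×10^-6)/(0.133)² = 8.02×10^5 N/C.

E = 8.02×10^5 N/C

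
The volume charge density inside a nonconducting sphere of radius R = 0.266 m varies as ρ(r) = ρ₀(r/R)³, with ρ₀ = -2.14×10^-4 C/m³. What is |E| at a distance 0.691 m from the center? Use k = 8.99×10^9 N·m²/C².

Use a concentric Gaussian sphere at r = 0.691 m (r > R, all charge enclosed).
Q_enc = 4π ∫₀^R ρ₀(r'/R)^3 r'² dr' = 4πρ₀R³/6 = -8.436×10^-6 C.
Since E is radial and uniform over the Gaussian sphere, Φ = E·4πr² = Q_enc/ε₀.
E = k|Q_enc|/r² = (8.99×10^9)(8.436×10^-6)/(0.691)² = 1.59×10^5 N/C.

E = 1.59×10^5 V/m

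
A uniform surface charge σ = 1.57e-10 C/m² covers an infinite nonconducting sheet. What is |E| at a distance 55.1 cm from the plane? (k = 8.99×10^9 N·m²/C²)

By planar symmetry E is perpendicular to the sheet and uniform; use a Gaussian pillbox with flat faces of area A on each side of the sheet.
Flux Φ = 2EA and Q_enc = σA, so 2EA = σA/ε₀ ⇒ E = |σ|/(2ε₀), independent of distance.
E = 2πk|σ| = 2π(8.99×10^9)(1.57×10^-10) = 8.87 N/C.

E ≈ 8.87 V/m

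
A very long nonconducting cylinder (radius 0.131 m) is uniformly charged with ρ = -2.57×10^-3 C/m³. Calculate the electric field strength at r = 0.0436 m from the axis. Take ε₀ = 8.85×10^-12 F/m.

|E| ≈ 6.33e6 N/C

Take a coaxial cylindrical Gaussian surface of radius r = 0.0436 m and length L (r < R).
Enclosed charge per unit length: λ_enc = ρ·πr² = (-2.57×10^-3)π(0.0436)² = -1.535×10^-5 C/m.
Gauss's law: E·2πrL = λ_enc L/ε₀.
E = |λ_enc|/(2πε₀r) = (1.535×10^-5)/(2π·8.85×10^-12·0.0436) = 6.33×10^6 N/C.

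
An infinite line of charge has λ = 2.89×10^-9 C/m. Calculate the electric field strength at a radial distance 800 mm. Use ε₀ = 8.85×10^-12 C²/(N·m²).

Choose a coaxial cylinder of radius r = 800 mm (arbitrary length L) as the Gaussian surface.
Q_enc = λL, so λ_enc = 2.89e-9 C/m.
Applying ∮E·dA = Q_enc/ε₀ with the end caps contributing no flux:
E = |λ_enc|/(2πε₀r) = (2.89×10^-9)/(2π·8.85×10^-12·0.8) = 65 N/C.

|E| = 65 N/C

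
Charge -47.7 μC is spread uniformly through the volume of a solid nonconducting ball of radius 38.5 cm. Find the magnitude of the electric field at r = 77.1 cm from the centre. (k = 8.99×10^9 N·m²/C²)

Use a concentric Gaussian sphere at r = 77.1 cm (r > R, so the entire charge is enclosed).
Q_enc = -47.7 μC = -4.77e-5 C.
Applying ∮E·dA = Q_enc/ε₀ with Φ = E(4πr²):
E = k|Q_enc|/r² = (8.99×10^9)(4.77e-5)/(0.771)² = 7.21×10^5 N/C.

7.21e5 V/m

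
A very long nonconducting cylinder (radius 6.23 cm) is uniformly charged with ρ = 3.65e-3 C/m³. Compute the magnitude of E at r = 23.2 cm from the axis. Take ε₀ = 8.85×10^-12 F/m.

3.45e6 N/C

By cylindrical symmetry E is radial; use a coaxial Gaussian cylinder of radius 23.2 cm and length L (r > 6.23 cm, full cross-section enclosed).
λ_enc = ρ·πR² = (3.65e-3)π(0.0623)² = 4.451×10^-5 C/m.
Gauss's law: E·2πrL = λ_enc L/ε₀.
E = |λ_enc|/(2πε₀r) = (4.451×10^-5)/(2π·8.85×10^-12·0.232) = 3.45e6 N/C.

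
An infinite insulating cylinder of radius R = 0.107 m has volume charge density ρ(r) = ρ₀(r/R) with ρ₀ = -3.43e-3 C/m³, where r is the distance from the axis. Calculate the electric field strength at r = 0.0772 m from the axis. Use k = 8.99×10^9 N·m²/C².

Take a coaxial cylindrical Gaussian surface of radius r = 0.0772 m and length L (r < R).
λ_enc = ∫₀^r ρ(r')·2πr' dr' = (2πρ₀/R)·r^3/3 = -3.089×10^-5 C/m.
Since E is radial and uniform over the curved surface, Φ = E·2πrL = Q_enc/ε₀ = λ_enc L/ε₀.
E = 2k|λ_enc|/r = 2(8.99×10^9)(3.089e-5)/(0.0772) = 7.19×10^6 N/C.

E = 7.19e6 V/m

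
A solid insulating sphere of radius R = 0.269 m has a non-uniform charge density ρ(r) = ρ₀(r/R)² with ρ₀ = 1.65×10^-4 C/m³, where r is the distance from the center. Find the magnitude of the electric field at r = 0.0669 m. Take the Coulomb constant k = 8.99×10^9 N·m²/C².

|E| = 1.54×10^4 N/C

Take a concentric spherical Gaussian surface of radius r = 0.0669 m (r < R).
Q_enc = ∫₀^r ρ(r')·4πr'² dr' = (4πρ₀/R²) ∫₀^r r'^4 dr' = 4πρ₀ r^5/(5·R²) = 7.68e-9 C.
Gauss's law: E·4πr² = Q_enc/ε₀.
E = k|Q_enc|/r² = (8.99×10^9)(7.68e-9)/(0.0669)² = 1.54e4 N/C.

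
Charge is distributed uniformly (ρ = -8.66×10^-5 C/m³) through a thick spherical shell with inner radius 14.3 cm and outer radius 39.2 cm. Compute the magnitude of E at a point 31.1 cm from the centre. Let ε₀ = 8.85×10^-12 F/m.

By spherical symmetry E is radial; choose a Gaussian sphere of radius r = 31.1 cm (within the shell material, 14.3 cm < r < 39.2 cm).
Only the shell between 14.3 cm and r is enclosed: Q_enc = ρ·(4π/3)(r³ − a³) = (-8.66e-5)·(4π/3)·((0.311)³ − (0.143)³) = -9.851×10^-6 C.
Since E is radial and uniform over the Gaussian sphere, Φ = E·4πr² = Q_enc/ε₀.
E = |Q_enc|/(4πε₀r²) = (9.851×10^-6)/(4π·8.85×10^-12·(0.311)²) = 9.16×10^5 N/C.

E ≈ 9.16×10^5 N/C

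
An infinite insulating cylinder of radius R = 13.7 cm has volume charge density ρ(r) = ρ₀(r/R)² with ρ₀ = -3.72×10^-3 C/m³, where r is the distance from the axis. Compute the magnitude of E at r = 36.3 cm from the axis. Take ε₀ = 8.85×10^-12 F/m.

|E| ≈ 5.43e6 V/m

By cylindrical symmetry E is radial; use a coaxial Gaussian cylinder of radius 36.3 cm and length L (r > R, full charge per length enclosed).
λ_enc = 2π ∫₀^R ρ₀(r'/R)^2 r' dr' = 2πρ₀R²/4 = -1.097×10^-4 C/m.
Applying ∮E·dA = Q_enc/ε₀ with the end caps contributing no flux:
E = |λ_enc|/(2πε₀r) = (1.097e-4)/(2π·8.85×10^-12·0.363) = 5.43×10^6 N/C.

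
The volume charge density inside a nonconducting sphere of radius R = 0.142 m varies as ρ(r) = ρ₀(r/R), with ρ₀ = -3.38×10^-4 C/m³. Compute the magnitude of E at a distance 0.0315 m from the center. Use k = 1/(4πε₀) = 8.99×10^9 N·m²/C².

E ≈ 6.67×10^4 V/m

Use a concentric Gaussian sphere at r = 0.0315 m (r < R).
Integrate the density: Q_enc = 4π ∫₀^r ρ₀(r'/R)^1 r'² dr' = 4πρ₀ r^4/(4·R) = -7.362×10^-9 C.
By Gauss's law, ∮E·dA = E·4πr² = Q_enc/ε₀.
E = k|Q_enc|/r² = (8.99×10^9)(7.362×10^-9)/(0.0315)² = 6.67e4 N/C.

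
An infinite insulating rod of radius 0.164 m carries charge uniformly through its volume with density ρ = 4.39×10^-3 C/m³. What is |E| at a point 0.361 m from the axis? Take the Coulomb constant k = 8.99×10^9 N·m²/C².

Choose a coaxial cylinder of radius r = 0.361 m (arbitrary length L) as the Gaussian surface (r > 0.164 m, full cross-section enclosed).
λ_enc = ρ·πR² = (4.39e-3)π(0.164)² = 3.709×10^-4 C/m.
By Gauss's law (flux through the curved wall only), E·2πrL = λ_enc L/ε₀.
E = 2k|λ_enc|/r = 2(8.99×10^9)(3.709e-4)/(0.361) = 1.85×10^7 N/C.

|E| = 1.85×10^7 V/m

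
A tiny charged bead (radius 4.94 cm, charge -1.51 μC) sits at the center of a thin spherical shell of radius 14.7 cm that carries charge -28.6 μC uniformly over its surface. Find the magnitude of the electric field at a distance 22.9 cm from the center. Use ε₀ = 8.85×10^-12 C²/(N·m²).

5.16×10^6 V/m

Use a concentric Gaussian sphere at r = 22.9 cm (r > 14.7 cm, enclosing both).
Q_enc = (-1.51 μC) + (-28.6 μC) = -3.011×10^-5 C.
Since E is radial and uniform over the Gaussian sphere, Φ = E·4πr² = Q_enc/ε₀.
E = |Q_enc|/(4πε₀r²) = (3.011×10^-5)/(4π·8.85×10^-12·(0.229)²) = 5.16×10^6 N/C.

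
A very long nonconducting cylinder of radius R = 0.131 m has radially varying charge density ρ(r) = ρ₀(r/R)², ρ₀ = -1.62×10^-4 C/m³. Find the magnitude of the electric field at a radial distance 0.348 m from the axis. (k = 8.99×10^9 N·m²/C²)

By cylindrical symmetry E is radial; use a coaxial Gaussian cylinder of radius 0.348 m and length L (r > R, full charge per length enclosed).
λ_enc = 2π ∫₀^R ρ₀(r'/R)^2 r' dr' = 2πρ₀R²/4 = -4.367×10^-6 C/m.
Since E is radial and uniform over the curved surface, Φ = E·2πrL = Q_enc/ε₀ = λ_enc L/ε₀.
E = 2k|λ_enc|/r = 2(8.99×10^9)(4.367×10^-6)/(0.348) = 2.26e5 N/C.

2.26×10^5 N/C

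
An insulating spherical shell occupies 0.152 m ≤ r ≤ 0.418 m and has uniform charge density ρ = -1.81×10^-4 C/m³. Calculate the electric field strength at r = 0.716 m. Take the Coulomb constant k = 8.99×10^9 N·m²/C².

Take a concentric spherical Gaussian surface of radius r = 0.716 m (r > 0.418 m, enclosing the whole shell).
Q_enc = ρ·(4π/3)(b³ − a³) = (-1.81×10^-4)·(4π/3)·((0.418)³ − (0.152)³) = -5.271×10^-5 C.
Gauss's law: E·4πr² = Q_enc/ε₀.
E = k|Q_enc|/r² = (8.99×10^9)(5.271×10^-5)/(0.716)² = 9.24e5 N/C.

E = 9.24×10^5 N/C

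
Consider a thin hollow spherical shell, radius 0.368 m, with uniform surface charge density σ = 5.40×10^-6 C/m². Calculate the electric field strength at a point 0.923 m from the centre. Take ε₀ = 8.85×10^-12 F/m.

|E| = 9.70e4 N/C

Symmetry ⇒ E = E(r) r̂. Gaussian sphere of radius r = 0.923 m (r > 0.368 m).
The entire shell is enclosed: Q_enc = σ·4πR² = (5.40×10^-6)·4π·(0.368)² = 9.19e-6 C.
Applying ∮E·dA = Q_enc/ε₀ with Φ = E(4πr²):
E = |Q_enc|/(4πε₀r²) = (9.19×10^-6)/(4π·8.85×10^-12·(0.923)²) = 9.70×10^4 N/C.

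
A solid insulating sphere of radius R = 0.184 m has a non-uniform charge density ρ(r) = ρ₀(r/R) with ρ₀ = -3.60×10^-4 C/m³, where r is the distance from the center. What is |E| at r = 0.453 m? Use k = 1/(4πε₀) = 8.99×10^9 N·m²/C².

|E| ≈ 3.09e5 N/C

Take a concentric spherical Gaussian surface of radius r = 0.453 m (r > R, all charge enclosed).
Q_enc = 4π ∫₀^R ρ₀(r'/R)^1 r'² dr' = 4πρ₀R³/4 = -7.045×10^-6 C.
By Gauss's law, ∮E·dA = E·4πr² = Q_enc/ε₀.
E = k|Q_enc|/r² = (8.99×10^9)(7.045e-6)/(0.453)² = 3.09×10^5 N/C.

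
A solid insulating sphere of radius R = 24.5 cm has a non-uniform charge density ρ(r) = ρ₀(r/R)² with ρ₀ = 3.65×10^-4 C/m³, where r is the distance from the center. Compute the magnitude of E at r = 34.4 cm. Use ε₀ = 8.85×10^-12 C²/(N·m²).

1.03×10^6 N/C

Symmetry ⇒ E = E(r) r̂. Gaussian sphere of radius r = 34.4 cm (r > R, all charge enclosed).
Q_enc = 4π ∫₀^R ρ₀(r'/R)^2 r'² dr' = 4πρ₀R³/5 = 1.349×10^-5 C.
By Gauss's law, ∮E·dA = E·4πr² = Q_enc/ε₀.
E = |Q_enc|/(4πε₀r²) = (1.349e-5)/(4π·8.85×10^-12·(0.344)²) = 1.03×10^6 N/C.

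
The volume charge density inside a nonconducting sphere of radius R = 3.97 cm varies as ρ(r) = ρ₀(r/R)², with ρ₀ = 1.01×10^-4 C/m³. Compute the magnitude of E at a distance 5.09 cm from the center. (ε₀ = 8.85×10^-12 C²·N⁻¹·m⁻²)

By spherical symmetry E is radial; choose a Gaussian sphere of radius r = 5.09 cm (r > R, all charge enclosed).
Q_enc = 4π ∫₀^R ρ₀(r'/R)^2 r'² dr' = 4πρ₀R³/5 = 1.588×10^-8 C.
Since E is radial and uniform over the Gaussian sphere, Φ = E·4πr² = Q_enc/ε₀.
E = |Q_enc|/(4πε₀r²) = (1.588×10^-8)/(4π·8.85×10^-12·(0.0509)²) = 5.51×10^4 N/C.

|E| ≈ 5.51×10^4 V/m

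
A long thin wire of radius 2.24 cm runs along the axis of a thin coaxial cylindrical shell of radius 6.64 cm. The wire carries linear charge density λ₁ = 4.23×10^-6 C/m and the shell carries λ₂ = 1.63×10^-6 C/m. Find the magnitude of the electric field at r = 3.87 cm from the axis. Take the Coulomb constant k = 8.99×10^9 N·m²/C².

|E| ≈ 1.97×10^6 N/C

Choose a coaxial cylinder of radius r = 3.87 cm (arbitrary length L) as the Gaussian surface (between the conductors, 2.24 cm < r < 6.64 cm).
Only the inner wire is enclosed; the outer shell contributes nothing inside itself. λ_enc = λ₁ = 4.23e-6 C/m.
By Gauss's law (flux through the curved wall only), E·2πrL = λ_enc L/ε₀.
E = 2k|λ_enc|/r = 2(8.99×10^9)(4.23×10^-6)/(0.0387) = 1.97e6 N/C.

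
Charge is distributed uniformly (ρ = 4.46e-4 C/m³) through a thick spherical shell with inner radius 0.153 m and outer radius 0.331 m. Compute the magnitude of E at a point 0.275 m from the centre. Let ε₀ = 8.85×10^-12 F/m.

3.82×10^6 N/C

Use a concentric Gaussian sphere at r = 0.275 m (within the shell material, 0.153 m < r < 0.331 m).
Enclosed charge is the volume from a to r: Q_enc = (4π/3)ρ(r³ − a³) = 3.216e-5 C.
By Gauss's law, ∮E·dA = E·4πr² = Q_enc/ε₀.
E = |Q_enc|/(4πε₀r²) = (3.216×10^-5)/(4π·8.85×10^-12·(0.275)²) = 3.82×10^6 N/C.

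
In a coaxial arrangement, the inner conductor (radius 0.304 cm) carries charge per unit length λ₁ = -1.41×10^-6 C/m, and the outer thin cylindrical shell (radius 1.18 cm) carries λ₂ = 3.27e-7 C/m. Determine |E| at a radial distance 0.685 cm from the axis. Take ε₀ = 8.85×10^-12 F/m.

|E| = 3.70e6 V/m

Choose a coaxial cylinder of radius r = 0.685 cm (arbitrary length L) as the Gaussian surface (between the conductors, 0.304 cm < r < 1.18 cm).
The shell at 1.18 cm lies outside the Gaussian surface, so λ_enc = λ₁ = -1.41e-6 C/m.
Since E is radial and uniform over the curved surface, Φ = E·2πrL = Q_enc/ε₀ = λ_enc L/ε₀.
E = |λ_enc|/(2πε₀r) = (1.41×10^-6)/(2π·8.85×10^-12·0.00685) = 3.70×10^6 N/C.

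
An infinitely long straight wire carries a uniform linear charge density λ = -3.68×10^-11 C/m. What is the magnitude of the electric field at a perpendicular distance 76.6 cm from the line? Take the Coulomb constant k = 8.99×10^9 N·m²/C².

E = 0.864 N/C

Coaxial Gaussian cylinder, radius r = 76.6 cm, length L.
Q_enc = λL, so λ_enc = -3.68×10^-11 C/m.
Since E is radial and uniform over the curved surface, Φ = E·2πrL = Q_enc/ε₀ = λ_enc L/ε₀.
E = 2k|λ_enc|/r = 2(8.99×10^9)(3.68e-11)/(0.766) = 0.864 N/C.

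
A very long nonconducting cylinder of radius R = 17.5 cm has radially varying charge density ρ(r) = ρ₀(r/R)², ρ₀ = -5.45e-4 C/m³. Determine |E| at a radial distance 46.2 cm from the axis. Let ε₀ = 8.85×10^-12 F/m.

E ≈ 1.02e6 N/C

Take a coaxial cylindrical Gaussian surface of radius r = 46.2 cm and length L (r > R, full charge per length enclosed).
λ_enc = 2π ∫₀^R ρ₀(r'/R)^2 r' dr' = 2πρ₀R²/4 = -2.622×10^-5 C/m.
Gauss's law: E·2πrL = λ_enc L/ε₀.
E = |λ_enc|/(2πε₀r) = (2.622×10^-5)/(2π·8.85×10^-12·0.462) = 1.02×10^6 N/C.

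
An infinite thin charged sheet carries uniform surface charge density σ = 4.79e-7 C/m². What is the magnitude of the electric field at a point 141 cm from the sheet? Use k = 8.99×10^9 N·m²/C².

By planar symmetry E is perpendicular to the sheet and uniform; use a Gaussian pillbox with flat faces of area A on each side of the sheet.
Only the two end caps contribute flux: Φ = 2EA. With Q_enc = σA, Gauss's law gives E = |σ|/(2ε₀).
E = 2πk|σ| = 2π(8.99×10^9)(4.79×10^-7) = 2.71×10^4 N/C.

|E| = 2.71e4 N/C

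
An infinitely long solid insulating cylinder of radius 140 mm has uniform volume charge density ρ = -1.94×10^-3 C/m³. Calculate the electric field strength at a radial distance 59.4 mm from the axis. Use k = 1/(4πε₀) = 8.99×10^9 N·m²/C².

E ≈ 6.51e6 V/m

By cylindrical symmetry E is radial; use a coaxial Gaussian cylinder of radius 59.4 mm and length L (r < R).
Enclosed charge per unit length: λ_enc = ρ·πr² = (-1.94×10^-3)π(0.0594)² = -2.15×10^-5 C/m.
Gauss's law: E·2πrL = λ_enc L/ε₀.
E = 2k|λ_enc|/r = 2(8.99×10^9)(2.15×10^-5)/(0.0594) = 6.51×10^6 N/C.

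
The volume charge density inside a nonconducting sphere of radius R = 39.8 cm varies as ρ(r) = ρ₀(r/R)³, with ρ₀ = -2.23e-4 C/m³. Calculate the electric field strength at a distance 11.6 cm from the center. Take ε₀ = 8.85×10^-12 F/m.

Symmetry ⇒ E = E(r) r̂. Gaussian sphere of radius r = 11.6 cm (r < R).
Q_enc = ∫₀^r ρ(r')·4πr'² dr' = (4πρ₀/R³) ∫₀^r r'^5 dr' = 4πρ₀ r^6/(6·R³) = -1.805×10^-8 C.
By Gauss's law, ∮E·dA = E·4πr² = Q_enc/ε₀.
E = |Q_enc|/(4πε₀r²) = (1.805×10^-8)/(4π·8.85×10^-12·(0.116)²) = 1.21e4 N/C.

E = 1.21e4 N/C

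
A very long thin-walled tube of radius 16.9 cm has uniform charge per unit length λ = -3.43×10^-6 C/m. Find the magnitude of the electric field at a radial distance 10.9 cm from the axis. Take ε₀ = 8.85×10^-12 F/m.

By cylindrical symmetry E is radial; use a coaxial Gaussian cylinder of radius 10.9 cm and length L (r < 16.9 cm, inside the shell).
All the surface charge lies outside this cylinder: Q_enc = 0, hence E = 0.

E = 0 (no enclosed charge)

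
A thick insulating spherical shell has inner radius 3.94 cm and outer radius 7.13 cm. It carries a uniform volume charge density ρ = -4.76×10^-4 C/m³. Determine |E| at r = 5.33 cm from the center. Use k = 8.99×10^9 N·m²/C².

|E| ≈ 5.69×10^5 N/C

Take a concentric spherical Gaussian surface of radius r = 5.33 cm (within the shell material, 3.94 cm < r < 7.13 cm).
Only the shell between 3.94 cm and r is enclosed: Q_enc = ρ·(4π/3)(r³ − a³) = (-4.76e-4)·(4π/3)·((0.0533)³ − (0.0394)³) = -1.80×10^-7 C.
By Gauss's law, ∮E·dA = E·4πr² = Q_enc/ε₀.
E = k|Q_enc|/r² = (8.99×10^9)(1.80×10^-7)/(0.0533)² = 5.69×10^5 N/C.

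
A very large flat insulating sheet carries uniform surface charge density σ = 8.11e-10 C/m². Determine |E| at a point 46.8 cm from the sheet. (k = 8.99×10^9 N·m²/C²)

By planar symmetry E is perpendicular to the sheet and uniform; use a Gaussian pillbox with flat faces of area A on each side of the sheet.
Only the two end caps contribute flux: Φ = 2EA. With Q_enc = σA, Gauss's law gives E = |σ|/(2ε₀).
E = 2πk|σ| = 2π(8.99×10^9)(8.11×10^-10) = 45.8 N/C.

|E| = 45.8 N/C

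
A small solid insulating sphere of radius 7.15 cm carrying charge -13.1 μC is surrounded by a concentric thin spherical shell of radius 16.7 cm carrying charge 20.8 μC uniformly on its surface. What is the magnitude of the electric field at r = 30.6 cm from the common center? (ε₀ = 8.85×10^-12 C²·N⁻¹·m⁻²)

E ≈ 7.39×10^5 V/m

By spherical symmetry E is radial; choose a Gaussian sphere of radius r = 30.6 cm (r > 16.7 cm, enclosing both).
Q_enc = (-13.1 μC) + (20.8 μC) = 7.70×10^-6 C.
Applying ∮E·dA = Q_enc/ε₀ with Φ = E(4πr²):
E = |Q_enc|/(4πε₀r²) = (7.70e-6)/(4π·8.85×10^-12·(0.306)²) = 7.39e5 N/C.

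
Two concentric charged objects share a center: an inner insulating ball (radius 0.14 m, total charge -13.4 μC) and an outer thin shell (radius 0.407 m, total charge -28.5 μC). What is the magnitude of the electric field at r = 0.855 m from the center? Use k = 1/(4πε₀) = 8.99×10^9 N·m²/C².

By spherical symmetry E is radial; choose a Gaussian sphere of radius r = 0.855 m (r > 0.407 m, enclosing both).
Q_enc = (-13.4 μC) + (-28.5 μC) = -4.19×10^-5 C.
Gauss's law: E·4πr² = Q_enc/ε₀.
E = k|Q_enc|/r² = (8.99×10^9)(4.19e-5)/(0.855)² = 5.15×10^5 N/C.

|E| ≈ 5.15×10^5 N/C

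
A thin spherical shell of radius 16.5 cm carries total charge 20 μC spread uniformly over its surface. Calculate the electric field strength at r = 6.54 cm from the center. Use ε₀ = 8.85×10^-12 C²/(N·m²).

E = 0 (no enclosed charge)

Symmetry ⇒ E = E(r) r̂. Gaussian sphere of radius r = 6.54 cm (inside the shell, r < 16.5 cm).
No charge lies within this surface, so Q_enc = 0 and Gauss's law gives E·4πr² = 0 ⇒ E = 0.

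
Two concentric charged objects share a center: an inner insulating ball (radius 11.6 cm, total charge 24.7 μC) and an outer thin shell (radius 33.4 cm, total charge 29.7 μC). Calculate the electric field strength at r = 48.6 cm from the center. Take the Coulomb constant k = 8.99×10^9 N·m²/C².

|E| = 2.07e6 N/C

Take a concentric spherical Gaussian surface of radius r = 48.6 cm (r > 33.4 cm, enclosing both).
Q_enc = (24.7 μC) + (29.7 μC) = 5.44×10^-5 C.
By Gauss's law, ∮E·dA = E·4πr² = Q_enc/ε₀.
E = k|Q_enc|/r² = (8.99×10^9)(5.44×10^-5)/(0.486)² = 2.07×10^6 N/C.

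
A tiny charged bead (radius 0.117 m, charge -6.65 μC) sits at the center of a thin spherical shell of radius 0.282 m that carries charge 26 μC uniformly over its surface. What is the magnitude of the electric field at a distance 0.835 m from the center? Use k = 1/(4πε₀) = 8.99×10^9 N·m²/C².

Use a concentric Gaussian sphere at r = 0.835 m (r > 0.282 m, enclosing both).
Q_enc = (-6.65 μC) + (26 μC) = 1.935×10^-5 C.
Gauss's law: E·4πr² = Q_enc/ε₀.
E = k|Q_enc|/r² = (8.99×10^9)(1.935×10^-5)/(0.835)² = 2.49×10^5 N/C.

|E| = 2.49e5 V/m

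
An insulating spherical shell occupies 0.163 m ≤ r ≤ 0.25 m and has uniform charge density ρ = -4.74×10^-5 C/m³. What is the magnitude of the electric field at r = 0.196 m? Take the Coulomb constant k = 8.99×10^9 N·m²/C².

1.49×10^5 N/C

Take a concentric spherical Gaussian surface of radius r = 0.196 m (within the shell material, 0.163 m < r < 0.25 m).
Only the shell between 0.163 m and r is enclosed: Q_enc = ρ·(4π/3)(r³ − a³) = (-4.74e-5)·(4π/3)·((0.196)³ − (0.163)³) = -6.351×10^-7 C.
By Gauss's law, ∮E·dA = E·4πr² = Q_enc/ε₀.
E = k|Q_enc|/r² = (8.99×10^9)(6.351×10^-7)/(0.196)² = 1.49×10^5 N/C.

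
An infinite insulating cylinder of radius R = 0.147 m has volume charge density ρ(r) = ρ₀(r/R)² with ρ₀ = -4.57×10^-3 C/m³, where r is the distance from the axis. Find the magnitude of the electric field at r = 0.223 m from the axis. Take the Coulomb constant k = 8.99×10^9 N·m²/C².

|E| ≈ 1.25e7 N/C

By cylindrical symmetry E is radial; use a coaxial Gaussian cylinder of radius 0.223 m and length L (r > R, full charge per length enclosed).
λ_enc = 2π ∫₀^R ρ₀(r'/R)^2 r' dr' = 2πρ₀R²/4 = -1.551×10^-4 C/m.
Applying ∮E·dA = Q_enc/ε₀ with the end caps contributing no flux:
E = 2k|λ_enc|/r = 2(8.99×10^9)(1.551×10^-4)/(0.223) = 1.25e7 N/C.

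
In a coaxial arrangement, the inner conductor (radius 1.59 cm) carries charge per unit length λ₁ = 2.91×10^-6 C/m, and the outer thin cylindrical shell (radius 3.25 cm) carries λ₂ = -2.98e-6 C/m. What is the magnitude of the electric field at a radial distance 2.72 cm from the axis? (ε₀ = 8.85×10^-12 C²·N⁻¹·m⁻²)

E ≈ 1.92×10^6 V/m

By cylindrical symmetry E is radial; use a coaxial Gaussian cylinder of radius 2.72 cm and length L (between the conductors, 1.59 cm < r < 3.25 cm).
Only the inner wire is enclosed; the outer shell contributes nothing inside itself. λ_enc = λ₁ = 2.91×10^-6 C/m.
By Gauss's law (flux through the curved wall only), E·2πrL = λ_enc L/ε₀.
E = |λ_enc|/(2πε₀r) = (2.91e-6)/(2π·8.85×10^-12·0.0272) = 1.92×10^6 N/C.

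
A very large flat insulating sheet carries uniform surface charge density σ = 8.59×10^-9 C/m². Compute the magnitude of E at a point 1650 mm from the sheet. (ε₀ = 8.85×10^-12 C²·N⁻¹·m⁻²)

|E| ≈ 485 V/m

The symmetry is planar: E is normal to the sheet and the same magnitude on both sides. Take a pillbox straddling the sheet with end-cap area A.
Flux Φ = 2EA and Q_enc = σA, so 2EA = σA/ε₀ ⇒ E = |σ|/(2ε₀), independent of distance.
E = |σ|/(2ε₀) = (8.59e-9)/(2·8.85×10^-12) = 485 N/C.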